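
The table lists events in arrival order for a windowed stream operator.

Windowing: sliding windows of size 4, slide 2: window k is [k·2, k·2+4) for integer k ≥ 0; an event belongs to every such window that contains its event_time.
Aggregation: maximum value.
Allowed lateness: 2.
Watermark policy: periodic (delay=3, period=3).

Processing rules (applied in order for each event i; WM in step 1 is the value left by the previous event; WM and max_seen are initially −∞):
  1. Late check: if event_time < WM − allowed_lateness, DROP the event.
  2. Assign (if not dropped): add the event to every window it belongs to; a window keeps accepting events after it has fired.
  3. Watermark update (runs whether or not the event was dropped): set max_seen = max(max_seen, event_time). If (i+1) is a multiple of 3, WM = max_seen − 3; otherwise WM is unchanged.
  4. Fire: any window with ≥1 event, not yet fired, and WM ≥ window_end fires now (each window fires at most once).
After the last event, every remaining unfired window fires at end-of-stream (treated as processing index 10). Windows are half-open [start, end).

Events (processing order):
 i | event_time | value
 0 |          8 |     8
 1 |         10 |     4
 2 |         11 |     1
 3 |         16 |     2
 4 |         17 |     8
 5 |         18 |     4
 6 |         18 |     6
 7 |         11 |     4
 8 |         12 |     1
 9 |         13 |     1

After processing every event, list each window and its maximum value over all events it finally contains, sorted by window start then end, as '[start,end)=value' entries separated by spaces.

[6,10)=8 [8,12)=8 [10,14)=4 [12,16)=1 [14,18)=8 [16,20)=8 [18,22)=6

i=0 t=8 v=8: → [8,12),[6,10); WM=−∞
i=1 t=10 v=4: → [10,14),[8,12); WM=−∞
i=2 t=11 v=1: → [10,14),[8,12); WM=8
i=3 t=16 v=2: → [16,20),[14,18); WM=8
i=4 t=17 v=8: → [16,20),[14,18); WM=8
i=5 t=18 v=4: → [18,22),[16,20); WM=15; [6,10) fires=8 [8,12) fires=8 [10,14) fires=4
i=6 t=18 v=6: → [18,22),[16,20); WM=15
i=7 t=11 v=4: DROP (t<15-2); WM=15
i=8 t=12 v=1: DROP (t<15-2); WM=15
i=9 t=13 v=1: → [12,16),[10,14); WM=15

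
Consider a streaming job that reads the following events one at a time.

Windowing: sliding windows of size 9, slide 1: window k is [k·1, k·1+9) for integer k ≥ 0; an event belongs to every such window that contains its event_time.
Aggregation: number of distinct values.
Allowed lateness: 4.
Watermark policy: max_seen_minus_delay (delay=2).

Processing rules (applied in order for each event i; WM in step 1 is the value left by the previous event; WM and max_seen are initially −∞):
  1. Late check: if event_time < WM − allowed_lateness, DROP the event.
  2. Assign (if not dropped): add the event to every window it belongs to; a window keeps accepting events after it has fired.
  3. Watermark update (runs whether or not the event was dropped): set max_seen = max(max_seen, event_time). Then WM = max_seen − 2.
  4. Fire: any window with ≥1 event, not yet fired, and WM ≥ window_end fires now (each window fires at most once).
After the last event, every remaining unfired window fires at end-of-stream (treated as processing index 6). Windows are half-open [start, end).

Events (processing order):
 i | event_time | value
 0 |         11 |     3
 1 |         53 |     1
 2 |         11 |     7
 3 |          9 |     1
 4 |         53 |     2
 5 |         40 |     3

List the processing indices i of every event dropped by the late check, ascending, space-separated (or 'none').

2 3 5

i=0 t=11 v=3: → [11,20),[10,19),[9,18),[8,17),[7,16),[6,15),[5,14),[4,13),[3,12); WM=9
i=1 t=53 v=1: → [53,62),[52,61),[51,60),[50,59),[49,58),[48,57),[47,56),[46,55),[45,54); WM=51; [3,12) fires=1 [4,13) fires=1 [5,14) fires=1 [6,15) fires=1 [7,16) fires=1 [8,17) fires=1 [9,18) fires=1 [10,19) fires=1 [11,20) fires=1
i=2 t=11 v=7: DROP (t<51-4); WM=51
i=3 t=9 v=1: DROP (t<51-4); WM=51
i=4 t=53 v=2: → [53,62),[52,61),[51,60),[50,59),[49,58),[48,57),[47,56),[46,55),[45,54); WM=51
i=5 t=40 v=3: DROP (t<51-4); WM=51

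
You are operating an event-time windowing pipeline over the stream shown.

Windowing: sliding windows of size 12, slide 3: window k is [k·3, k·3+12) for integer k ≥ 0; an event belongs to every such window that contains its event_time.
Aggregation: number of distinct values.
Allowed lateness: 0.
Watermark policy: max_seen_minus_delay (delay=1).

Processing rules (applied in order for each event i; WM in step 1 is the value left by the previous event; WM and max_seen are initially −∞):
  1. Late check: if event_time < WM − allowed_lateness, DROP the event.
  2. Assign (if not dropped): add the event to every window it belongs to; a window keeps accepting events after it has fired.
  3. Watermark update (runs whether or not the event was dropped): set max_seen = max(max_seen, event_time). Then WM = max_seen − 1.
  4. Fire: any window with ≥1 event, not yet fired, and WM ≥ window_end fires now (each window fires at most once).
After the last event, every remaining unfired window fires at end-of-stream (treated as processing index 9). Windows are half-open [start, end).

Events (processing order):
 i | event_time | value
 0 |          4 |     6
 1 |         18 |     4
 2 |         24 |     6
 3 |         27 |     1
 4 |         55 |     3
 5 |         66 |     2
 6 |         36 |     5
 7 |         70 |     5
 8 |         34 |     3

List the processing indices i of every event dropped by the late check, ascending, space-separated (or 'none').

6 8

i=0 t=4 v=6: → [3,15),[0,12); WM=3
i=1 t=18 v=4: → [18,30),[15,27),[12,24),[9,21); WM=17; [0,12) fires=1 [3,15) fires=1
i=2 t=24 v=6: → [24,36),[21,33),[18,30),[15,27); WM=23; [9,21) fires=1
i=3 t=27 v=1: → [27,39),[24,36),[21,33),[18,30); WM=26; [12,24) fires=1
i=4 t=55 v=3: → [54,66),[51,63),[48,60),[45,57); WM=54; [15,27) fires=2 [18,30) fires=3 [21,33) fires=2 [24,36) fires=2 [27,39) fires=1
i=5 t=66 v=2: → [66,78),[63,75),[60,72),[57,69); WM=65; [45,57) fires=1 [48,60) fires=1 [51,63) fires=1
i=6 t=36 v=5: DROP (t<65-0); WM=65
i=7 t=70 v=5: → [69,81),[66,78),[63,75),[60,72); WM=69; [54,66) fires=1 [57,69) fires=1
i=8 t=34 v=3: DROP (t<69-0); WM=69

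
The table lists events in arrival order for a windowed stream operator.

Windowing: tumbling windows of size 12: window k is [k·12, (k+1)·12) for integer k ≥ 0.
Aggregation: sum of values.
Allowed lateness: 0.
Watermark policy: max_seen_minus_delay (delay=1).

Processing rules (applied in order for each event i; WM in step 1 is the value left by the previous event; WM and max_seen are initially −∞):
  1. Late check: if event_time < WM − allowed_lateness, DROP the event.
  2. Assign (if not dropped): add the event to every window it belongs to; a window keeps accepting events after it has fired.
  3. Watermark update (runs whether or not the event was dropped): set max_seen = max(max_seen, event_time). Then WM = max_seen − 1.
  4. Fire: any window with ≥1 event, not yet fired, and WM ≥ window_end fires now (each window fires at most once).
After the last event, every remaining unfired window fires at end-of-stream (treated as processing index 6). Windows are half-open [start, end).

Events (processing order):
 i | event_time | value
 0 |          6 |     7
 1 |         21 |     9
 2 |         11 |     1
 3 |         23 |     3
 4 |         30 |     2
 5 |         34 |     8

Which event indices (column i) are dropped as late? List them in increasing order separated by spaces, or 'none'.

i=0 t=6 v=7: → [0,12); WM=5
i=1 t=21 v=9: → [12,24); WM=20; [0,12) fires=7
i=2 t=11 v=1: DROP (t<20-0); WM=20
i=3 t=23 v=3: → [12,24); WM=22
i=4 t=30 v=2: → [24,36); WM=29; [12,24) fires=12
i=5 t=34 v=8: → [24,36); WM=33

2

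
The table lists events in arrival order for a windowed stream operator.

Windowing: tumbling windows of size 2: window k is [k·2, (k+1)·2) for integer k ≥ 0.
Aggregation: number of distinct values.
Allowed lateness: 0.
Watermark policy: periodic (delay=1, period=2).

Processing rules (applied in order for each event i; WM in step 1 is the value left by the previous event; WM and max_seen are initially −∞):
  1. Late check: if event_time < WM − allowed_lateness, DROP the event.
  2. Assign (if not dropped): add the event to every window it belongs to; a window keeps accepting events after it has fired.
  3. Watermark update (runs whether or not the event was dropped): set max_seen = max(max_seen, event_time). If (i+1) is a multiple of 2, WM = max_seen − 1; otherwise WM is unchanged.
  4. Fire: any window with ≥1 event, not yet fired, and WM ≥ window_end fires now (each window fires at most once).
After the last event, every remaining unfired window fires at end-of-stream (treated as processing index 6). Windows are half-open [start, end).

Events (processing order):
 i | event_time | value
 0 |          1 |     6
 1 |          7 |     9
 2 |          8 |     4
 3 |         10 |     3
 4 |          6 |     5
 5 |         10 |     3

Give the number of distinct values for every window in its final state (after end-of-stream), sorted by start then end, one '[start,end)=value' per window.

[0,2)=1 [6,8)=1 [8,10)=1 [10,12)=1

i=0 t=1 v=6: → [0,2); WM=−∞
i=1 t=7 v=9: → [6,8); WM=6; [0,2) fires=1
i=2 t=8 v=4: → [8,10); WM=6
i=3 t=10 v=3: → [10,12); WM=9; [6,8) fires=1
i=4 t=6 v=5: DROP (t<9-0); WM=9
i=5 t=10 v=3: → [10,12); WM=9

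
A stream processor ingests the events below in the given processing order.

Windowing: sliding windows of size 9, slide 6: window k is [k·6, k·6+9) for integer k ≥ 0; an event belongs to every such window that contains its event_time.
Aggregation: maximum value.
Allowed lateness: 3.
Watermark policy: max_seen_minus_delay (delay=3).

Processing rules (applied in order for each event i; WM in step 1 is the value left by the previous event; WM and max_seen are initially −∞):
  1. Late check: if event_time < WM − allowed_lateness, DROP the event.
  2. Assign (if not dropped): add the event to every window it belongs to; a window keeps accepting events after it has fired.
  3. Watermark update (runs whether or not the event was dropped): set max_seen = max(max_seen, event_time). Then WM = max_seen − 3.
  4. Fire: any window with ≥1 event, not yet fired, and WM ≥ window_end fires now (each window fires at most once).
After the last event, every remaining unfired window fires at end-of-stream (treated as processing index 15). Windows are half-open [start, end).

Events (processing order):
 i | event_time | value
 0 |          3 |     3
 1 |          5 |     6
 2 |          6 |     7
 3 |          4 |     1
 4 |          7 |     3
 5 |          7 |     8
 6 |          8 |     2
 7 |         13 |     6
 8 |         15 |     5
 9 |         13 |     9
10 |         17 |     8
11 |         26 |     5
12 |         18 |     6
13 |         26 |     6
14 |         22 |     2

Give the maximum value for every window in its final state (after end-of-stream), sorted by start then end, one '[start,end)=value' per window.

i=0 t=3 v=3: → [0,9); WM=0
i=1 t=5 v=6: → [0,9); WM=2
i=2 t=6 v=7: → [6,15),[0,9); WM=3
i=3 t=4 v=1: → [0,9); WM=3
i=4 t=7 v=3: → [6,15),[0,9); WM=4
i=5 t=7 v=8: → [6,15),[0,9); WM=4
i=6 t=8 v=2: → [6,15),[0,9); WM=5
i=7 t=13 v=6: → [12,21),[6,15); WM=10; [0,9) fires=8
i=8 t=15 v=5: → [12,21); WM=12
i=9 t=13 v=9: → [12,21),[6,15); WM=12
i=10 t=17 v=8: → [12,21); WM=14
i=11 t=26 v=5: → [24,33),[18,27); WM=23; [6,15) fires=9 [12,21) fires=9
i=12 t=18 v=6: DROP (t<23-3); WM=23
i=13 t=26 v=6: → [24,33),[18,27); WM=23
i=14 t=22 v=2: → [18,27); WM=23

[0,9)=8 [6,15)=9 [12,21)=9 [18,27)=6 [24,33)=6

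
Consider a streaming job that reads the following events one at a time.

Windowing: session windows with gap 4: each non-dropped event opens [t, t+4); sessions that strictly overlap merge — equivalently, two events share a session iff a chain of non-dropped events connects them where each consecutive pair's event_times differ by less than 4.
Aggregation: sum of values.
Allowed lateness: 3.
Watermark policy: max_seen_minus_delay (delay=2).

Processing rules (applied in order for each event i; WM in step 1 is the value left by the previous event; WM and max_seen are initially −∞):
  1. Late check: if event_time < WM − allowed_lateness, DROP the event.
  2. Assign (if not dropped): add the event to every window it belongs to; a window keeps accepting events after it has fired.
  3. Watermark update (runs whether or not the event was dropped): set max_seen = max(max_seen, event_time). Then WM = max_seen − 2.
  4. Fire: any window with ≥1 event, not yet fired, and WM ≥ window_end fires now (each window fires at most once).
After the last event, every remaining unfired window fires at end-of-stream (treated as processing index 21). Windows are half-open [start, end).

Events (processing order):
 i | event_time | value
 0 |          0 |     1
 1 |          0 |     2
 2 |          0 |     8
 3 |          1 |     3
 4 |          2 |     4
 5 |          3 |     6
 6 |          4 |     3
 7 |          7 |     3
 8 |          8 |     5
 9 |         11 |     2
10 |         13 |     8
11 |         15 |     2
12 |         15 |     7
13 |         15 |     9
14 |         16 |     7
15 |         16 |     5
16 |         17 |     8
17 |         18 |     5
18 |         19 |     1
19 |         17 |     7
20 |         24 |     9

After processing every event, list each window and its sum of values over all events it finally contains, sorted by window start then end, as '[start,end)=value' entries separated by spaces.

[0,23)=96 [24,28)=9

i=0 t=0 v=1: → [0,4); WM=-2
i=1 t=0 v=2: → [0,4); WM=-2
i=2 t=0 v=8: → [0,4); WM=-2
i=3 t=1 v=3: → [0,5); WM=-1
i=4 t=2 v=4: → [0,6); WM=0
i=5 t=3 v=6: → [0,7); WM=1
i=6 t=4 v=3: → [0,8); WM=2
i=7 t=7 v=3: → [0,11); WM=5
i=8 t=8 v=5: → [0,12); WM=6
i=9 t=11 v=2: → [0,15); WM=9
i=10 t=13 v=8: → [0,17); WM=11
i=11 t=15 v=2: → [0,19); WM=13
i=12 t=15 v=7: → [0,19); WM=13
i=13 t=15 v=9: → [0,19); WM=13
i=14 t=16 v=7: → [0,20); WM=14
i=15 t=16 v=5: → [0,20); WM=14
i=16 t=17 v=8: → [0,21); WM=15
i=17 t=18 v=5: → [0,22); WM=16
i=18 t=19 v=1: → [0,23); WM=17
i=19 t=17 v=7: → [0,23); WM=17
i=20 t=24 v=9: → [24,28); WM=22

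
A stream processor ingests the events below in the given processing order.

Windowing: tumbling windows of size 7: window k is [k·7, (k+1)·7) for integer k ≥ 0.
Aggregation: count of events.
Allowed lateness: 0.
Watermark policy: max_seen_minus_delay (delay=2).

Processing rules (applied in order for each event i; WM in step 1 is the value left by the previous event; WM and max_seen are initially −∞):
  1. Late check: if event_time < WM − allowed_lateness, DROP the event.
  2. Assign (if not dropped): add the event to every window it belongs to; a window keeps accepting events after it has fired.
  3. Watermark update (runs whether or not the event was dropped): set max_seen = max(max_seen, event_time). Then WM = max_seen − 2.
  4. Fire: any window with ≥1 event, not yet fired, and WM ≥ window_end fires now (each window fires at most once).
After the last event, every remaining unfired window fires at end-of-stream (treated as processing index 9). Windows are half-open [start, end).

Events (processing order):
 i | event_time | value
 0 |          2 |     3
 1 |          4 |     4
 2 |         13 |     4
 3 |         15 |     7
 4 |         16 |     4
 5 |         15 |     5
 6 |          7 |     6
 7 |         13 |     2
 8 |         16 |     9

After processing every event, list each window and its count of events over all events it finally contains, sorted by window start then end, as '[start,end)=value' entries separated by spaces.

i=0 t=2 v=3: → [0,7); WM=0
i=1 t=4 v=4: → [0,7); WM=2
i=2 t=13 v=4: → [7,14); WM=11; [0,7) fires=2
i=3 t=15 v=7: → [14,21); WM=13
i=4 t=16 v=4: → [14,21); WM=14; [7,14) fires=1
i=5 t=15 v=5: → [14,21); WM=14
i=6 t=7 v=6: DROP (t<14-0); WM=14
i=7 t=13 v=2: DROP (t<14-0); WM=14
i=8 t=16 v=9: → [14,21); WM=14

[0,7)=2 [7,14)=1 [14,21)=4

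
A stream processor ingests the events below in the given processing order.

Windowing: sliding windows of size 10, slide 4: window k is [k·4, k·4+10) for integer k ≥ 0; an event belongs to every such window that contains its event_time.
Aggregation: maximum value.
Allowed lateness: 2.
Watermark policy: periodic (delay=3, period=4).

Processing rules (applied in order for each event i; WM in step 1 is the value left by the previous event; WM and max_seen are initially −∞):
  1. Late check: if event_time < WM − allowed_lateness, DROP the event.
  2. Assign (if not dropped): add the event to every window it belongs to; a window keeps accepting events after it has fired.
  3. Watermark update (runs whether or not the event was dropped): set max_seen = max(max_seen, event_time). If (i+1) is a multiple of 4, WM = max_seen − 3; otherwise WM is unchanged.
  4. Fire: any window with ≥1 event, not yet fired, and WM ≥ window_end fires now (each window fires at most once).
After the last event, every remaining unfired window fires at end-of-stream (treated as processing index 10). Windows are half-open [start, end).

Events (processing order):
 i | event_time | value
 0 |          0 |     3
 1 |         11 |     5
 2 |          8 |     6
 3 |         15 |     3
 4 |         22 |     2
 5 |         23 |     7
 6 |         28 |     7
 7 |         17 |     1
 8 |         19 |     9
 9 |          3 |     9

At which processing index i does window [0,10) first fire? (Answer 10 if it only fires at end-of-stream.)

i=0 t=0 v=3: → [0,10); WM=−∞
i=1 t=11 v=5: → [8,18),[4,14); WM=−∞
i=2 t=8 v=6: → [8,18),[4,14),[0,10); WM=−∞
i=3 t=15 v=3: → [12,22),[8,18); WM=12; [0,10) fires=6
i=4 t=22 v=2: → [20,30),[16,26); WM=12
i=5 t=23 v=7: → [20,30),[16,26); WM=12
i=6 t=28 v=7: → [28,38),[24,34),[20,30); WM=12
i=7 t=17 v=1: → [16,26),[12,22),[8,18); WM=25; [4,14) fires=6 [8,18) fires=6 [12,22) fires=3
i=8 t=19 v=9: DROP (t<25-2); WM=25
i=9 t=3 v=9: DROP (t<25-2); WM=25

3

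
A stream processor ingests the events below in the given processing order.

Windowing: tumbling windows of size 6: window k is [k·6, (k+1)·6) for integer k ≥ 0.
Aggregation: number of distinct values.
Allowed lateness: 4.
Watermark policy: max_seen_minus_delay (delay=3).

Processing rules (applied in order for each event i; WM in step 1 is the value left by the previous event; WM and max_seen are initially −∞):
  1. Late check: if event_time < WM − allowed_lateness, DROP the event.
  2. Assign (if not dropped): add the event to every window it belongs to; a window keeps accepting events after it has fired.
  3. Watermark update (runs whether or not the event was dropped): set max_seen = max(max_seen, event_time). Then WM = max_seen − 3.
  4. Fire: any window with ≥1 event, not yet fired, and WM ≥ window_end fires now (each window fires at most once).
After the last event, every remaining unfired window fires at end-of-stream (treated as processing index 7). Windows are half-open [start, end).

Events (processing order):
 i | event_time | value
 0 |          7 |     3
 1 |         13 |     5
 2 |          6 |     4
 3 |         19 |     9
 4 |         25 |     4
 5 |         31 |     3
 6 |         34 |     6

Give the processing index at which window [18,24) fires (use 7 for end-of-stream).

5

i=0 t=7 v=3: → [6,12); WM=4
i=1 t=13 v=5: → [12,18); WM=10
i=2 t=6 v=4: → [6,12); WM=10
i=3 t=19 v=9: → [18,24); WM=16; [6,12) fires=2
i=4 t=25 v=4: → [24,30); WM=22; [12,18) fires=1
i=5 t=31 v=3: → [30,36); WM=28; [18,24) fires=1
i=6 t=34 v=6: → [30,36); WM=31; [24,30) fires=1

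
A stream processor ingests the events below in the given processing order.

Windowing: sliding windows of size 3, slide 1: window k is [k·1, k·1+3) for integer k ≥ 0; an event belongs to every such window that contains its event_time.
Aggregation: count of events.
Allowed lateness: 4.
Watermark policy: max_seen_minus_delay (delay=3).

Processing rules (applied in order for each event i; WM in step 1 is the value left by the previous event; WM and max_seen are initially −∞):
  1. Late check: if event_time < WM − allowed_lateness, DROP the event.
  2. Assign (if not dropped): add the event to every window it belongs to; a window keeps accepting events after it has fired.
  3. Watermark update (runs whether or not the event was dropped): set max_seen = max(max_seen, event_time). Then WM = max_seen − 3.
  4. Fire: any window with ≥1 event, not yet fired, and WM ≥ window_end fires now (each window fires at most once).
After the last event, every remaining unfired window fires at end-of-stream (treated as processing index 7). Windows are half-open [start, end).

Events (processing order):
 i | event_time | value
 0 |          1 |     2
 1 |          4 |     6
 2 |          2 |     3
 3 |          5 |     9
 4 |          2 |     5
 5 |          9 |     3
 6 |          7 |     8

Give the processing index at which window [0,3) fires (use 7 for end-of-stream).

5

i=0 t=1 v=2: → [1,4),[0,3); WM=-2
i=1 t=4 v=6: → [4,7),[3,6),[2,5); WM=1
i=2 t=2 v=3: → [2,5),[1,4),[0,3); WM=1
i=3 t=5 v=9: → [5,8),[4,7),[3,6); WM=2
i=4 t=2 v=5: → [2,5),[1,4),[0,3); WM=2
i=5 t=9 v=3: → [9,12),[8,11),[7,10); WM=6; [0,3) fires=3 [1,4) fires=3 [2,5) fires=3 [3,6) fires=2
i=6 t=7 v=8: → [7,10),[6,9),[5,8); WM=6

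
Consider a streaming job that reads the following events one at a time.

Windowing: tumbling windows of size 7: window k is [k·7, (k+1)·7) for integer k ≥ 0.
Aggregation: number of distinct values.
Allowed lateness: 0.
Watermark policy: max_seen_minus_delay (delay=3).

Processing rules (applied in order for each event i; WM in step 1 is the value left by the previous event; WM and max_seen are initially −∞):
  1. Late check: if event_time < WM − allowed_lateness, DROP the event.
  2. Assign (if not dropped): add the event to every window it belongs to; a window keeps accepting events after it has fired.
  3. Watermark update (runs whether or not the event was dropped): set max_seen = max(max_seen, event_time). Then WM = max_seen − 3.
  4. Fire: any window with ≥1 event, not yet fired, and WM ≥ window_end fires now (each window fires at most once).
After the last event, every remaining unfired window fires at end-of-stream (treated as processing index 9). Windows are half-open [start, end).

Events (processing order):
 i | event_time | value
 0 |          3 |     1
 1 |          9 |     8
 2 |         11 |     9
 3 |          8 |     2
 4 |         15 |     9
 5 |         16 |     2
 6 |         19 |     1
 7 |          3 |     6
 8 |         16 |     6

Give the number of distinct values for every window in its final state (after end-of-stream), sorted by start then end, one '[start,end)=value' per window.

[0,7)=1 [7,14)=3 [14,21)=4

i=0 t=3 v=1: → [0,7); WM=0
i=1 t=9 v=8: → [7,14); WM=6
i=2 t=11 v=9: → [7,14); WM=8; [0,7) fires=1
i=3 t=8 v=2: → [7,14); WM=8
i=4 t=15 v=9: → [14,21); WM=12
i=5 t=16 v=2: → [14,21); WM=13
i=6 t=19 v=1: → [14,21); WM=16; [7,14) fires=3
i=7 t=3 v=6: DROP (t<16-0); WM=16
i=8 t=16 v=6: → [14,21); WM=16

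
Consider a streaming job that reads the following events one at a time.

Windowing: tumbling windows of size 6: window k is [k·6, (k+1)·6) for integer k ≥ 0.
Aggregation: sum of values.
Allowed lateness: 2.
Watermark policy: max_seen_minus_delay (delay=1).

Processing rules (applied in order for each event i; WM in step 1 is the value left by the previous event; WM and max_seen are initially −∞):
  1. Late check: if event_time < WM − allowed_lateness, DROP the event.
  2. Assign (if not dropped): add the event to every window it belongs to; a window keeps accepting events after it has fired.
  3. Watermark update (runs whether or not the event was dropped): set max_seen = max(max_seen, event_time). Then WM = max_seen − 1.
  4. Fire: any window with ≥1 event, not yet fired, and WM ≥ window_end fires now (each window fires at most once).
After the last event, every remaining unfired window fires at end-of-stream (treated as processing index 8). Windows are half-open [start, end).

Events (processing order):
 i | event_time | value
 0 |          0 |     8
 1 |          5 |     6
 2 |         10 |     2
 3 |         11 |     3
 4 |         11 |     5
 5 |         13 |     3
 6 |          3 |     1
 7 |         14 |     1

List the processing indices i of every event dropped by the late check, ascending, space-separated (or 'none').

i=0 t=0 v=8: → [0,6); WM=-1
i=1 t=5 v=6: → [0,6); WM=4
i=2 t=10 v=2: → [6,12); WM=9; [0,6) fires=14
i=3 t=11 v=3: → [6,12); WM=10
i=4 t=11 v=5: → [6,12); WM=10
i=5 t=13 v=3: → [12,18); WM=12; [6,12) fires=10
i=6 t=3 v=1: DROP (t<12-2); WM=12
i=7 t=14 v=1: → [12,18); WM=13

6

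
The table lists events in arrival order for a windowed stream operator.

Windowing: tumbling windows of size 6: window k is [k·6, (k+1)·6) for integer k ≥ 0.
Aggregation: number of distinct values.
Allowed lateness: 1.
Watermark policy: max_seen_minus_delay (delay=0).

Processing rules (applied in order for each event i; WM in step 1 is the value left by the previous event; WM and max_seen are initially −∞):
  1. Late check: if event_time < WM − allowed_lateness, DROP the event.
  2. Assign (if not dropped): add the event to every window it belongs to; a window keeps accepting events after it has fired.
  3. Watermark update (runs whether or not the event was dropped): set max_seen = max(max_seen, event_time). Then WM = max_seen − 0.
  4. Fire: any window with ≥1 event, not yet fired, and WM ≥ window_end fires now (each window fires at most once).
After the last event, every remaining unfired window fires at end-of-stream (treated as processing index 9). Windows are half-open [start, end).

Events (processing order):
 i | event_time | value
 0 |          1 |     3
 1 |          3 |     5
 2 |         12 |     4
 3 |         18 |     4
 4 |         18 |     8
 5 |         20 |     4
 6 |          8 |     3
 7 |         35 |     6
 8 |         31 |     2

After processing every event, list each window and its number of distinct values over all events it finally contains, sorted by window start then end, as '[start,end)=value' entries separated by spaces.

i=0 t=1 v=3: → [0,6); WM=1
i=1 t=3 v=5: → [0,6); WM=3
i=2 t=12 v=4: → [12,18); WM=12; [0,6) fires=2
i=3 t=18 v=4: → [18,24); WM=18; [12,18) fires=1
i=4 t=18 v=8: → [18,24); WM=18
i=5 t=20 v=4: → [18,24); WM=20
i=6 t=8 v=3: DROP (t<20-1); WM=20
i=7 t=35 v=6: → [30,36); WM=35; [18,24) fires=2
i=8 t=31 v=2: DROP (t<35-1); WM=35

[0,6)=2 [12,18)=1 [18,24)=2 [30,36)=1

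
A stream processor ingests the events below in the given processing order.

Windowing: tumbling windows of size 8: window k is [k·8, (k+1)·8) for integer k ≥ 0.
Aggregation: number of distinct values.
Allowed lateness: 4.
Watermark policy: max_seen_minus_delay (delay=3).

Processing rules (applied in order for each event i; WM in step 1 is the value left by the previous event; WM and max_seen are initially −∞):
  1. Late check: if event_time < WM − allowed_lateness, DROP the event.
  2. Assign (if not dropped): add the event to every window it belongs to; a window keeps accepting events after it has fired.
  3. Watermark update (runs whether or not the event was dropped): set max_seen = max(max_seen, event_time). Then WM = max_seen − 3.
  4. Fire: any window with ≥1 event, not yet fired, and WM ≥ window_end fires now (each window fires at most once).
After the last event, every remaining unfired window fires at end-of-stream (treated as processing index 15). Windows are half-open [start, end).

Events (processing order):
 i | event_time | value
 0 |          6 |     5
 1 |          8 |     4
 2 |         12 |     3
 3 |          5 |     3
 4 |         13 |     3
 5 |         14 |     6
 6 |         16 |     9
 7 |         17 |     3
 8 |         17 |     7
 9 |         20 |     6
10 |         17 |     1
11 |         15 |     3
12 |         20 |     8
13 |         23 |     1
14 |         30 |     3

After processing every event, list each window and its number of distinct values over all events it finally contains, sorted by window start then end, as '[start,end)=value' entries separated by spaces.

[0,8)=2 [8,16)=3 [16,24)=6 [24,32)=1

i=0 t=6 v=5: → [0,8); WM=3
i=1 t=8 v=4: → [8,16); WM=5
i=2 t=12 v=3: → [8,16); WM=9; [0,8) fires=1
i=3 t=5 v=3: → [0,8); WM=9
i=4 t=13 v=3: → [8,16); WM=10
i=5 t=14 v=6: → [8,16); WM=11
i=6 t=16 v=9: → [16,24); WM=13
i=7 t=17 v=3: → [16,24); WM=14
i=8 t=17 v=7: → [16,24); WM=14
i=9 t=20 v=6: → [16,24); WM=17; [8,16) fires=3
i=10 t=17 v=1: → [16,24); WM=17
i=11 t=15 v=3: → [8,16); WM=17
i=12 t=20 v=8: → [16,24); WM=17
i=13 t=23 v=1: → [16,24); WM=20
i=14 t=30 v=3: → [24,32); WM=27; [16,24) fires=6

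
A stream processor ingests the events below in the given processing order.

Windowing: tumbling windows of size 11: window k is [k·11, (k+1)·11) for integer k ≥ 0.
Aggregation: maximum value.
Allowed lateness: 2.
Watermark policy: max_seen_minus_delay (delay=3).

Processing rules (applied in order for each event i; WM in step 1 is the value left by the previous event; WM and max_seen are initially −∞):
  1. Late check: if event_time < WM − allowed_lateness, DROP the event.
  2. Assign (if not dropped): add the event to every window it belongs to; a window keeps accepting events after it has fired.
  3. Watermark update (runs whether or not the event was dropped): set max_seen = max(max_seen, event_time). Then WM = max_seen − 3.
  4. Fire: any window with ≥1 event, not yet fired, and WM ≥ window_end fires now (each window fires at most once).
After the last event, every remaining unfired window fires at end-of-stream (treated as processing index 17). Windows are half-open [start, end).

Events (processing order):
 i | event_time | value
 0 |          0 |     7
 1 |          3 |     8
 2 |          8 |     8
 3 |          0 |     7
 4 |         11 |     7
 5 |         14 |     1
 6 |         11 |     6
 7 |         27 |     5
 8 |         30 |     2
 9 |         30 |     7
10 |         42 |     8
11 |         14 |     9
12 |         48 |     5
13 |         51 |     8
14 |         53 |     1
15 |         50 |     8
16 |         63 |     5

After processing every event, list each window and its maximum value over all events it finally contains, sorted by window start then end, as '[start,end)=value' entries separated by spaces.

i=0 t=0 v=7: → [0,11); WM=-3
i=1 t=3 v=8: → [0,11); WM=0
i=2 t=8 v=8: → [0,11); WM=5
i=3 t=0 v=7: DROP (t<5-2); WM=5
i=4 t=11 v=7: → [11,22); WM=8
i=5 t=14 v=1: → [11,22); WM=11; [0,11) fires=8
i=6 t=11 v=6: → [11,22); WM=11
i=7 t=27 v=5: → [22,33); WM=24; [11,22) fires=7
i=8 t=30 v=2: → [22,33); WM=27
i=9 t=30 v=7: → [22,33); WM=27
i=10 t=42 v=8: → [33,44); WM=39; [22,33) fires=7
i=11 t=14 v=9: DROP (t<39-2); WM=39
i=12 t=48 v=5: → [44,55); WM=45; [33,44) fires=8
i=13 t=51 v=8: → [44,55); WM=48
i=14 t=53 v=1: → [44,55); WM=50
i=15 t=50 v=8: → [44,55); WM=50
i=16 t=63 v=5: → [55,66); WM=60; [44,55) fires=8

[0,11)=8 [11,22)=7 [22,33)=7 [33,44)=8 [44,55)=8 [55,66)=5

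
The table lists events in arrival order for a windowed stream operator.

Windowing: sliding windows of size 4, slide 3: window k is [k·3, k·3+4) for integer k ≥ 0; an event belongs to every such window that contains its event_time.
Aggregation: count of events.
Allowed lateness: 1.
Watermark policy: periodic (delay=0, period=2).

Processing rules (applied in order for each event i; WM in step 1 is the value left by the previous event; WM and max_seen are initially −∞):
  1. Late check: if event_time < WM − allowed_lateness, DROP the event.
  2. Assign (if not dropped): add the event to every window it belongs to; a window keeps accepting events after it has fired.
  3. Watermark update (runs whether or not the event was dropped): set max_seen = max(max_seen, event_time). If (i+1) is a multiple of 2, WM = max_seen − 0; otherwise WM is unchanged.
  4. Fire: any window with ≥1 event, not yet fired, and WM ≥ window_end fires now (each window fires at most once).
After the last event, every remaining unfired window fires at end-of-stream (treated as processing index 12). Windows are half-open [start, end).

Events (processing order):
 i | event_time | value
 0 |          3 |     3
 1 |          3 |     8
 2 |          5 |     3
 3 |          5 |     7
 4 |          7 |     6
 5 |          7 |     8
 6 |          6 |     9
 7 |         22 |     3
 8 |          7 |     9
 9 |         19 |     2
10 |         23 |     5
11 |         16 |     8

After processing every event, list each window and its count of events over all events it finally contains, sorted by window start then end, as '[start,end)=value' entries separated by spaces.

i=0 t=3 v=3: → [3,7),[0,4); WM=−∞
i=1 t=3 v=8: → [3,7),[0,4); WM=3
i=2 t=5 v=3: → [3,7); WM=3
i=3 t=5 v=7: → [3,7); WM=5; [0,4) fires=2
i=4 t=7 v=6: → [6,10); WM=5
i=5 t=7 v=8: → [6,10); WM=7; [3,7) fires=4
i=6 t=6 v=9: → [6,10),[3,7); WM=7
i=7 t=22 v=3: → [21,25); WM=22; [6,10) fires=3
i=8 t=7 v=9: DROP (t<22-1); WM=22
i=9 t=19 v=2: DROP (t<22-1); WM=22
i=10 t=23 v=5: → [21,25); WM=22
i=11 t=16 v=8: DROP (t<22-1); WM=23

[0,4)=2 [3,7)=5 [6,10)=3 [21,25)=2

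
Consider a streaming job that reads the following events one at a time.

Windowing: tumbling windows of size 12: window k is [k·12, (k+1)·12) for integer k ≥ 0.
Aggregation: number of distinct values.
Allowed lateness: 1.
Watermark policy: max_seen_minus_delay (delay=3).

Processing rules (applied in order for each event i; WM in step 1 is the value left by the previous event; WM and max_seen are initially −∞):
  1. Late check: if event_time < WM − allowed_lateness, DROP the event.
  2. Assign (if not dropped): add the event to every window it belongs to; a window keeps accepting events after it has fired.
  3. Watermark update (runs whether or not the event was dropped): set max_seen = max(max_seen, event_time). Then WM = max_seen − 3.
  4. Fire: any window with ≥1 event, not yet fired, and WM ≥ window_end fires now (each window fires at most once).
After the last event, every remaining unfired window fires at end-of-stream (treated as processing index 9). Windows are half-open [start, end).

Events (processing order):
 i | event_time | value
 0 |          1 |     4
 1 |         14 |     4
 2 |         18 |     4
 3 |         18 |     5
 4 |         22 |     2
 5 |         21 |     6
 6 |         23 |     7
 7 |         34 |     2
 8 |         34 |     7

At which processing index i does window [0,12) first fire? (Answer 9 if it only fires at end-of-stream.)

2

i=0 t=1 v=4: → [0,12); WM=-2
i=1 t=14 v=4: → [12,24); WM=11
i=2 t=18 v=4: → [12,24); WM=15; [0,12) fires=1
i=3 t=18 v=5: → [12,24); WM=15
i=4 t=22 v=2: → [12,24); WM=19
i=5 t=21 v=6: → [12,24); WM=19
i=6 t=23 v=7: → [12,24); WM=20
i=7 t=34 v=2: → [24,36); WM=31; [12,24) fires=5
i=8 t=34 v=7: → [24,36); WM=31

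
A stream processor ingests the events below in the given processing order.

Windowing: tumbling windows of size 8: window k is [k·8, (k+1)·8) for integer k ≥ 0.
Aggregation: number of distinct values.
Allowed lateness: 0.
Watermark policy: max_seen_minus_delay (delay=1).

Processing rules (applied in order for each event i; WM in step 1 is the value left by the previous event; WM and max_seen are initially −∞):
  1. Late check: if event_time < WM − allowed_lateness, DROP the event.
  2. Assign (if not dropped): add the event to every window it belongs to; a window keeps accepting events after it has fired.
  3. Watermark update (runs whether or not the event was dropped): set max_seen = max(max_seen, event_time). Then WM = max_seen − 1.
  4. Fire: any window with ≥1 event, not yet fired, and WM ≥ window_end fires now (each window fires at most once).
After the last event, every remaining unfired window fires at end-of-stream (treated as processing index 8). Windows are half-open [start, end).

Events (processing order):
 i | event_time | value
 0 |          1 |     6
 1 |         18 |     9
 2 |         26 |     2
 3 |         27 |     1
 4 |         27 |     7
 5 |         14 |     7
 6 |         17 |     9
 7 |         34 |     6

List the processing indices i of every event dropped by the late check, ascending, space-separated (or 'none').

i=0 t=1 v=6: → [0,8); WM=0
i=1 t=18 v=9: → [16,24); WM=17; [0,8) fires=1
i=2 t=26 v=2: → [24,32); WM=25; [16,24) fires=1
i=3 t=27 v=1: → [24,32); WM=26
i=4 t=27 v=7: → [24,32); WM=26
i=5 t=14 v=7: DROP (t<26-0); WM=26
i=6 t=17 v=9: DROP (t<26-0); WM=26
i=7 t=34 v=6: → [32,40); WM=33; [24,32) fires=3

5 6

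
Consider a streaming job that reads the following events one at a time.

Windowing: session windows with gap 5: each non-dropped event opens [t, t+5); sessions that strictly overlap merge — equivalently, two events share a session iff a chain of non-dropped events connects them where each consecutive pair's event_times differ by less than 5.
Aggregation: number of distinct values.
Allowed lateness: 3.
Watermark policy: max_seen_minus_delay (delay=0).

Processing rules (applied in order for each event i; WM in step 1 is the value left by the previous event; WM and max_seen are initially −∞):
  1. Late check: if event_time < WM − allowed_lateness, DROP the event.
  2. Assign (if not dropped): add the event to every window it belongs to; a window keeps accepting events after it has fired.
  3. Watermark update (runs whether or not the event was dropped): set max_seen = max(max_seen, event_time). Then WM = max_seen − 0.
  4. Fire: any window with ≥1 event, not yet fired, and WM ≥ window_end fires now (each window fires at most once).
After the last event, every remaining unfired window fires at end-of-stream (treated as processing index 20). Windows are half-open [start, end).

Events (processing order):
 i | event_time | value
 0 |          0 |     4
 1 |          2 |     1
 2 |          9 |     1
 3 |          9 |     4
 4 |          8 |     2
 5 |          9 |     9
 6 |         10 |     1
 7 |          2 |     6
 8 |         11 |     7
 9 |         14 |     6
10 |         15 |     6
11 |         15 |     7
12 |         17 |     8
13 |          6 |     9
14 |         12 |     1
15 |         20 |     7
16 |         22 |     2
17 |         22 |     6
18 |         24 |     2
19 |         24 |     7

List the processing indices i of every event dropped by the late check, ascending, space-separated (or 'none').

7 13 14

i=0 t=0 v=4: → [0,5); WM=0
i=1 t=2 v=1: → [0,7); WM=2
i=2 t=9 v=1: → [9,14); WM=9
i=3 t=9 v=4: → [9,14); WM=9
i=4 t=8 v=2: → [8,14); WM=9
i=5 t=9 v=9: → [8,14); WM=9
i=6 t=10 v=1: → [8,15); WM=10
i=7 t=2 v=6: DROP (t<10-3); WM=10
i=8 t=11 v=7: → [8,16); WM=11
i=9 t=14 v=6: → [8,19); WM=14
i=10 t=15 v=6: → [8,20); WM=15
i=11 t=15 v=7: → [8,20); WM=15
i=12 t=17 v=8: → [8,22); WM=17
i=13 t=6 v=9: DROP (t<17-3); WM=17
i=14 t=12 v=1: DROP (t<17-3); WM=17
i=15 t=20 v=7: → [8,25); WM=20
i=16 t=22 v=2: → [8,27); WM=22
i=17 t=22 v=6: → [8,27); WM=22
i=18 t=24 v=2: → [8,29); WM=24
i=19 t=24 v=7: → [8,29); WM=24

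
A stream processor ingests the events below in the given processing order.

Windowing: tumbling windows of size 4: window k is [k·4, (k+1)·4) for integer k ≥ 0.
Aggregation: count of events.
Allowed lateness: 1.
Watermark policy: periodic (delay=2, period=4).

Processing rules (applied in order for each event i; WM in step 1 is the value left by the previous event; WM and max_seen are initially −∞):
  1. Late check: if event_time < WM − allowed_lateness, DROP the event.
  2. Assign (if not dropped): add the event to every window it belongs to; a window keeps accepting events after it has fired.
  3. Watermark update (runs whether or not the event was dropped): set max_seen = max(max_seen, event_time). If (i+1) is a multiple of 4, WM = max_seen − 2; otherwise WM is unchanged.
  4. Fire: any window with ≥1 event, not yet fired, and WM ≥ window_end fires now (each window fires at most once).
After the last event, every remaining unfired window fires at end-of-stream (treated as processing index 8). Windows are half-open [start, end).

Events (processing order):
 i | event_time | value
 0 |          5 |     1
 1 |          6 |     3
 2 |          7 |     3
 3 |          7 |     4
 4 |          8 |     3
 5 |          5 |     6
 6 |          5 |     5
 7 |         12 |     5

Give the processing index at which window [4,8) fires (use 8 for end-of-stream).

i=0 t=5 v=1: → [4,8); WM=−∞
i=1 t=6 v=3: → [4,8); WM=−∞
i=2 t=7 v=3: → [4,8); WM=−∞
i=3 t=7 v=4: → [4,8); WM=5
i=4 t=8 v=3: → [8,12); WM=5
i=5 t=5 v=6: → [4,8); WM=5
i=6 t=5 v=5: → [4,8); WM=5
i=7 t=12 v=5: → [12,16); WM=10; [4,8) fires=6

7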